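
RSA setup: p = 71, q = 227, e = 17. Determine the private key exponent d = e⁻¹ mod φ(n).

φ(n) = (p−1)(q−1) = 70·226 = 15820.
Need d with 17·d ≡ 1 (mod 15820). Apply the extended Euclidean algorithm:
15820 = 930·17 + 10
17 = 1·10 + 7
10 = 1·7 + 3
7 = 2·3 + 1
3 = 3·1 + 0
Back-substitute:
1 = 7 − 2·3
1 = −2·10 + 3·7
1 = 3·17 − 5·10
1 = −5·15820 + 4653·17
So 17·4653 ≡ 1 (mod 15820), hence d = 4653.

4653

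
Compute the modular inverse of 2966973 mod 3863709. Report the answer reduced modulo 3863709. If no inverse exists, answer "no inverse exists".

Euclidean algorithm on 3863709, 2966973:
3863709 = 1*2966973 + 896736
2966973 = 3*896736 + 276765
896736 = 3*276765 + 66441
276765 = 4*66441 + 11001
66441 = 6*11001 + 435
11001 = 25*435 + 126
435 = 3*126 + 57
126 = 2*57 + 12
57 = 4*12 + 9
12 = 1*9 + 3
9 = 3*3 + 0
gcd(2966973, 3863709) = 3 ≠ 1, so 2966973 has no multiplicative inverse modulo 3863709.

no inverse exists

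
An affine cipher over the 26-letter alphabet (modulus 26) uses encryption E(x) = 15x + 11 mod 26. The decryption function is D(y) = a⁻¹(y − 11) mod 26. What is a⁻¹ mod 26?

7

gcd(26, 15) by repeated division:
26 = 1×15 + 11
15 = 1×11 + 4
11 = 2×4 + 3
4 = 1×3 + 1
3 = 3×1 + 0
gcd = 1, so the inverse exists. Back-substitute:
1 = 4 − 3
1 = −11 + 3·4
1 = 3·15 − 4·11
1 = −4·26 + 7·15
So 15·7 ≡ 1 (mod 26).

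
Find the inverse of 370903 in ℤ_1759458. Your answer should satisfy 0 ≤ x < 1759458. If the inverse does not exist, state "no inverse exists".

1680589

Run Euclid on (1759458, 370903):
1759458 = 4*370903 + 275846
370903 = 1*275846 + 95057
275846 = 2*95057 + 85732
95057 = 1*85732 + 9325
85732 = 9*9325 + 1807
9325 = 5*1807 + 290
1807 = 6*290 + 67
290 = 4*67 + 22
67 = 3*22 + 1
22 = 22*1 + 0
The gcd is 1. Working backward:
1 = 67 − 3·22
1 = −3·290 + 13·67
1 = 13·1807 − 81·290
1 = −81·9325 + 418·1807
1 = 418·85732 − 3843·9325
1 = −3843·95057 + 4261·85732
1 = 4261·275846 − 12365·95057
1 = −12365·370903 + 16626·275846
1 = 16626·1759458 − 78869·370903
So 370903·(-78869) ≡ 1 (mod 1759458), and -78869 ≡ 1680589 (mod 1759458).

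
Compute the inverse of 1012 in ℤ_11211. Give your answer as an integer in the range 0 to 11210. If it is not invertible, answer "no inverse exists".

2980

Extended Euclidean algorithm:
11211 = 11*1012 + 79
1012 = 12*79 + 64
79 = 1*64 + 15
64 = 4*15 + 4
15 = 3*4 + 3
4 = 1*3 + 1
3 = 3*1 + 0
Since gcd(1012, 11211) = 1, back-substitute to write 1 as a combination:
1 = 4 − 3
1 = −15 + 4·4
1 = 4·64 − 17·15
1 = −17·79 + 21·64
1 = 21·1012 − 269·79
1 = −269·11211 + 2980·1012
So 1012·2980 ≡ 1 (mod 11211).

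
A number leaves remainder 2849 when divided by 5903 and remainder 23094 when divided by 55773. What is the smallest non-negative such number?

Write x = 2849 + 5903·k. Then 5903·k ≡ 23094 − 2849 ≡ 20245 (mod 55773).
Need 5903⁻¹ mod 55773. Extended Euclid on (55773, 5903):
55773 = 9×5903 + 2646
5903 = 2×2646 + 611
2646 = 4×611 + 202
611 = 3×202 + 5
202 = 40×5 + 2
5 = 2×2 + 1
2 = 2×1 + 0
Back-substitute:
1 = 5 − 2·2
1 = −2·202 + 81·5
1 = 81·611 − 245·202
1 = −245·2646 + 1061·611
1 = 1061·5903 − 2367·2646
1 = −2367·55773 + 22364·5903
5903⁻¹ ≡ 22364 (mod 55773), so k ≡ 22364·20245 ≡ 49739 (mod 55773).
x = 2849 + 5903·49739 = 293612166.

293612166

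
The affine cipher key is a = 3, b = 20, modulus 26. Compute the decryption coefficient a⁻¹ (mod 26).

9

Extended Euclidean algorithm:
26 = 8*3 + 2
3 = 1*2 + 1
2 = 2*1 + 0
The gcd is 1. Working backward:
1 = 3 − 2
1 = −26 + 9·3
So 3·9 ≡ 1 (mod 26).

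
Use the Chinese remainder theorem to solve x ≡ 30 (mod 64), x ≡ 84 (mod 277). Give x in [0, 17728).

9502

Write x = 30 + 64·k. Then 64·k ≡ 84 − 30 ≡ 54 (mod 277).
Need 64⁻¹ mod 277. Extended Euclid on (277, 64):
277 = 4·64 + 21
64 = 3·21 + 1
21 = 21·1 + 0
Back-substitute:
1 = 64 − 3·21
1 = −3·277 + 13·64
64⁻¹ ≡ 13 (mod 277), so k ≡ 13·54 ≡ 148 (mod 277).
x = 30 + 64·148 = 9502.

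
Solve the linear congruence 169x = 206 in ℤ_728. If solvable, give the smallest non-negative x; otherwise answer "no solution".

gcd(169, 728):
728 = 4*169 + 52
169 = 3*52 + 13
52 = 4*13 + 0
gcd = 13, but 13 ∤ 206, so the congruence has no solution.

no solution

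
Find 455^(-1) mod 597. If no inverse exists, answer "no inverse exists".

206

Extended Euclidean algorithm:
597 = 1*455 + 142
455 = 3*142 + 29
142 = 4*29 + 26
29 = 1*26 + 3
26 = 8*3 + 2
3 = 1*2 + 1
2 = 2*1 + 0
gcd = 1, so the inverse exists. Back-substitute:
1 = 3 − 2
1 = −26 + 9·3
1 = 9·29 − 10·26
1 = −10·142 + 49·29
1 = 49·455 − 157·142
1 = −157·597 + 206·455
So 455·206 ≡ 1 (mod 597).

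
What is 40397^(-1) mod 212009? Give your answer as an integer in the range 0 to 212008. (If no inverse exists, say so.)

no inverse exists

Euclidean algorithm on 212009, 40397:
212009 = 5*40397 + 10024
40397 = 4*10024 + 301
10024 = 33*301 + 91
301 = 3*91 + 28
91 = 3*28 + 7
28 = 4*7 + 0
gcd(40397, 212009) = 7 ≠ 1, so 40397 has no multiplicative inverse modulo 212009.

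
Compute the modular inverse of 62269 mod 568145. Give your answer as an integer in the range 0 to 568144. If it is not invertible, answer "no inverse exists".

401394

Extended Euclidean algorithm:
568145 = 9·62269 + 7724
62269 = 8·7724 + 477
7724 = 16·477 + 92
477 = 5·92 + 17
92 = 5·17 + 7
17 = 2·7 + 3
7 = 2·3 + 1
3 = 3·1 + 0
gcd = 1, so the inverse exists. Back-substitute:
1 = 7 − 2·3
1 = −2·17 + 5·7
1 = 5·92 − 27·17
1 = −27·477 + 140·92
1 = 140·7724 − 2267·477
1 = −2267·62269 + 18276·7724
1 = 18276·568145 − 166751·62269
Thus 62269·(-166751) ≡ 1 (mod 568145); reducing, -166751 mod 568145 = 401394.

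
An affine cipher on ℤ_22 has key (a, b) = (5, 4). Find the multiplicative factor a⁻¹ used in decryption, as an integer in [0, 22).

gcd(22, 5) by repeated division:
22 = 4·5 + 2
5 = 2·2 + 1
2 = 2·1 + 0
The gcd is 1. Working backward:
1 = 5 − 2·2
1 = −2·22 + 9·5
So 5·9 ≡ 1 (mod 22).

9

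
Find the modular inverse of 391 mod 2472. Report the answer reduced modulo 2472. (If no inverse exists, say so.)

1903

gcd(2472, 391) by repeated division:
2472 = 6·391 + 126
391 = 3·126 + 13
126 = 9·13 + 9
13 = 1·9 + 4
9 = 2·4 + 1
4 = 4·1 + 0
gcd = 1, so the inverse exists. Back-substitute:
1 = 9 − 2·4
1 = −2·13 + 3·9
1 = 3·126 − 29·13
1 = −29·391 + 90·126
1 = 90·2472 − 569·391
Hence 391⁻¹ ≡ -569 ≡ 1903 (mod 2472).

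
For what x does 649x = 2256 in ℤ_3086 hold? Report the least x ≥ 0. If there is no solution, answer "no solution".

First find gcd(649, 3086):
3086 = 4×649 + 490
649 = 1×490 + 159
490 = 3×159 + 13
159 = 12×13 + 3
13 = 4×3 + 1
3 = 3×1 + 0
gcd = 1, so a unique solution mod 3086 exists.
Back-substitute for the Bézout coefficients:
1 = 13 − 4·3
1 = −4·159 + 49·13
1 = 49·490 − 151·159
1 = −151·649 + 200·490
1 = 200·3086 − 951·649
So 649·(-951) ≡ 1 (mod 3086), giving 649⁻¹ ≡ 2135.
x ≡ 649⁻¹·2256 ≡ 2135·2256 ≡ 2400 (mod 3086).

2400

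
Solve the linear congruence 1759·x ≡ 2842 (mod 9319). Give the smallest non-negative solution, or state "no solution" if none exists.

293

First find gcd(1759, 9319):
9319 = 5×1759 + 524
1759 = 3×524 + 187
524 = 2×187 + 150
187 = 1×150 + 37
150 = 4×37 + 2
37 = 18×2 + 1
2 = 2×1 + 0
gcd = 1, so a unique solution mod 9319 exists.
Back-substitute for the Bézout coefficients:
1 = 37 − 18·2
1 = −18·150 + 73·37
1 = 73·187 − 91·150
1 = −91·524 + 255·187
1 = 255·1759 − 856·524
1 = −856·9319 + 4535·1759
So 1759·(4535) ≡ 1 (mod 9319), giving 1759⁻¹ ≡ 4535.
x ≡ 1759⁻¹·2842 ≡ 4535·2842 ≡ 293 (mod 9319).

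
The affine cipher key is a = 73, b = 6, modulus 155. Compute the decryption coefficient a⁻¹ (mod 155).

Apply the Euclidean algorithm to 155 and 73:
155 = 2·73 + 9
73 = 8·9 + 1
9 = 9·1 + 0
Since gcd(73, 155) = 1, back-substitute to write 1 as a combination:
1 = 73 − 8·9
1 = −8·155 + 17·73
So 73·17 ≡ 1 (mod 155).

17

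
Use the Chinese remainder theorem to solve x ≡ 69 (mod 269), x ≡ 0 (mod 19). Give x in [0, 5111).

4104

Write x = 69 + 269·k. Then 269·k ≡ 0 − 69 ≡ 7 (mod 19).
Need 269⁻¹ mod 19. Extended Euclid on (19, 3):
19 = 6×3 + 1
3 = 3×1 + 0
Back-substitute:
1 = 19 − 6·3
269⁻¹ ≡ 13 (mod 19), so k ≡ 13·7 ≡ 15 (mod 19).
x = 69 + 269·15 = 4104.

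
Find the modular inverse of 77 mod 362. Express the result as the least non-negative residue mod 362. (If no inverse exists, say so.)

Run Euclid on (362, 77):
362 = 4·77 + 54
77 = 1·54 + 23
54 = 2·23 + 8
23 = 2·8 + 7
8 = 1·7 + 1
7 = 7·1 + 0
gcd = 1, so the inverse exists. Back-substitute:
1 = 8 − 7
1 = −23 + 3·8
1 = 3·54 − 7·23
1 = −7·77 + 10·54
1 = 10·362 − 47·77
Hence 77⁻¹ ≡ -47 ≡ 315 (mod 362).

315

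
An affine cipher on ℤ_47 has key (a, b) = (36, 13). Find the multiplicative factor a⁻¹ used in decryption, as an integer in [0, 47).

Apply the Euclidean algorithm to 47 and 36:
47 = 1×36 + 11
36 = 3×11 + 3
11 = 3×3 + 2
3 = 1×2 + 1
2 = 2×1 + 0
The gcd is 1. Working backward:
1 = 3 − 2
1 = −11 + 4·3
1 = 4·36 − 13·11
1 = −13·47 + 17·36
So 36·17 ≡ 1 (mod 47).

17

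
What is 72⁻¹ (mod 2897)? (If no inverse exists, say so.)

gcd(2897, 72) by repeated division:
2897 = 40*72 + 17
72 = 4*17 + 4
17 = 4*4 + 1
4 = 4*1 + 0
Since gcd(72, 2897) = 1, back-substitute to write 1 as a combination:
1 = 17 − 4·4
1 = −4·72 + 17·17
1 = 17·2897 − 684·72
Hence 72⁻¹ ≡ -684 ≡ 2213 (mod 2897).

2213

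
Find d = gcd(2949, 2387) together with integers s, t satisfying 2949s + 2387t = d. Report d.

1

Repeated division:
2949 = 1×2387 + 562
2387 = 4×562 + 139
562 = 4×139 + 6
139 = 23×6 + 1
6 = 6×1 + 0
gcd(2949, 2387) = 1.
Back-substituting:
1 = 139 − 23·6
1 = −23·562 + 93·139
1 = 93·2387 − 395·562
1 = −395·2949 + 488·2387
So 1 = (-395)·2949 + (488)·2387.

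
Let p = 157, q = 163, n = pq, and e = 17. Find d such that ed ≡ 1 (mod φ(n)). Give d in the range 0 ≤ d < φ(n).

φ(n) = (p−1)(q−1) = 156·162 = 25272.
Need d with 17·d ≡ 1 (mod 25272). Apply the extended Euclidean algorithm:
25272 = 1486×17 + 10
17 = 1×10 + 7
10 = 1×7 + 3
7 = 2×3 + 1
3 = 3×1 + 0
Back-substitute:
1 = 7 − 2·3
1 = −2·10 + 3·7
1 = 3·17 − 5·10
1 = −5·25272 + 7433·17
So 17·7433 ≡ 1 (mod 25272), hence d = 7433.

7433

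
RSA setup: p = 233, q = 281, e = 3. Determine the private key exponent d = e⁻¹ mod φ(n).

φ(n) = (p−1)(q−1) = 232·280 = 64960.
Need d with 3·d ≡ 1 (mod 64960). Apply the extended Euclidean algorithm:
64960 = 21653·3 + 1
3 = 3·1 + 0
Back-substitute:
1 = 64960 − 21653·3
So 3·(-21653) ≡ 1 (mod 64960), hence d ≡ -21653 ≡ 43307 (mod 64960).

43307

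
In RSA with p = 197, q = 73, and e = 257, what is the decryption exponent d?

φ(n) = (p−1)(q−1) = 196·72 = 14112.
Need d with 257·d ≡ 1 (mod 14112). Apply the extended Euclidean algorithm:
14112 = 54*257 + 234
257 = 1*234 + 23
234 = 10*23 + 4
23 = 5*4 + 3
4 = 1*3 + 1
3 = 3*1 + 0
Back-substitute:
1 = 4 − 3
1 = −23 + 6·4
1 = 6·234 − 61·23
1 = −61·257 + 67·234
1 = 67·14112 − 3679·257
So 257·(-3679) ≡ 1 (mod 14112), hence d ≡ -3679 ≡ 10433 (mod 14112).

10433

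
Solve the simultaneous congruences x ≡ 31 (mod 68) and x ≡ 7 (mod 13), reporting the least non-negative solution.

Write x = 31 + 68·k. Then 68·k ≡ 7 − 31 ≡ 2 (mod 13).
Need 68⁻¹ mod 13. Extended Euclid on (13, 3):
13 = 4*3 + 1
3 = 3*1 + 0
Back-substitute:
1 = 13 − 4·3
68⁻¹ ≡ 9 (mod 13), so k ≡ 9·2 ≡ 5 (mod 13).
x = 31 + 68·5 = 371.

371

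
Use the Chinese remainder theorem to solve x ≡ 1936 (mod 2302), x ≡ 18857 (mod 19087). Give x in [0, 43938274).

41380386

Write x = 1936 + 2302·k. Then 2302·k ≡ 18857 − 1936 ≡ 16921 (mod 19087).
Need 2302⁻¹ mod 19087. Extended Euclid on (19087, 2302):
19087 = 8·2302 + 671
2302 = 3·671 + 289
671 = 2·289 + 93
289 = 3·93 + 10
93 = 9·10 + 3
10 = 3·3 + 1
3 = 3·1 + 0
Back-substitute:
1 = 10 − 3·3
1 = −3·93 + 28·10
1 = 28·289 − 87·93
1 = −87·671 + 202·289
1 = 202·2302 − 693·671
1 = −693·19087 + 5746·2302
2302⁻¹ ≡ 5746 (mod 19087), so k ≡ 5746·16921 ≡ 17975 (mod 19087).
x = 1936 + 2302·17975 = 41380386.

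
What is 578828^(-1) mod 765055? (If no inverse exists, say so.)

Apply the Euclidean algorithm to 765055 and 578828:
765055 = 1·578828 + 186227
578828 = 3·186227 + 20147
186227 = 9·20147 + 4904
20147 = 4·4904 + 531
4904 = 9·531 + 125
531 = 4·125 + 31
125 = 4·31 + 1
31 = 31·1 + 0
gcd = 1, so the inverse exists. Back-substitute:
1 = 125 − 4·31
1 = −4·531 + 17·125
1 = 17·4904 − 157·531
1 = −157·20147 + 645·4904
1 = 645·186227 − 5962·20147
1 = −5962·578828 + 18531·186227
1 = 18531·765055 − 24493·578828
Thus 578828·(-24493) ≡ 1 (mod 765055); reducing, -24493 mod 765055 = 740562.

740562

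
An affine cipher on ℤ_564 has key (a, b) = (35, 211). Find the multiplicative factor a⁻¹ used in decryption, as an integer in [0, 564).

419

gcd(564, 35) by repeated division:
564 = 16·35 + 4
35 = 8·4 + 3
4 = 1·3 + 1
3 = 3·1 + 0
Since gcd(35, 564) = 1, back-substitute to write 1 as a combination:
1 = 4 − 3
1 = −35 + 9·4
1 = 9·564 − 145·35
Hence 35⁻¹ ≡ -145 ≡ 419 (mod 564).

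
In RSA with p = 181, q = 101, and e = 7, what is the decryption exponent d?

φ(n) = (p−1)(q−1) = 180·100 = 18000.
Need d with 7·d ≡ 1 (mod 18000). Apply the extended Euclidean algorithm:
18000 = 2571*7 + 3
7 = 2*3 + 1
3 = 3*1 + 0
Back-substitute:
1 = 7 − 2·3
1 = −2·18000 + 5143·7
So 7·5143 ≡ 1 (mod 18000), hence d = 5143.

5143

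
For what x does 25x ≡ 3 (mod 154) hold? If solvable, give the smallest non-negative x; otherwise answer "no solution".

111

First find gcd(25, 154):
154 = 6·25 + 4
25 = 6·4 + 1
4 = 4·1 + 0
gcd = 1, so a unique solution mod 154 exists.
Back-substitute for the Bézout coefficients:
1 = 25 − 6·4
1 = −6·154 + 37·25
So 25·(37) ≡ 1 (mod 154), giving 25⁻¹ ≡ 37.
x ≡ 25⁻¹·3 ≡ 37·3 ≡ 111 (mod 154).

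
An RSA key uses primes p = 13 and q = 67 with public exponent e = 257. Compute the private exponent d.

641

φ(n) = (p−1)(q−1) = 12·66 = 792.
Need d with 257·d ≡ 1 (mod 792). Apply the extended Euclidean algorithm:
792 = 3·257 + 21
257 = 12·21 + 5
21 = 4·5 + 1
5 = 5·1 + 0
Back-substitute:
1 = 21 − 4·5
1 = −4·257 + 49·21
1 = 49·792 − 151·257
So 257·(-151) ≡ 1 (mod 792), hence d ≡ -151 ≡ 641 (mod 792).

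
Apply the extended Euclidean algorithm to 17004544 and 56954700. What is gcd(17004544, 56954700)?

Euclidean algorithm:
56954700 = 3·17004544 + 5941068
17004544 = 2·5941068 + 5122408
5941068 = 1·5122408 + 818660
5122408 = 6·818660 + 210448
818660 = 3·210448 + 187316
210448 = 1·187316 + 23132
187316 = 8·23132 + 2260
23132 = 10·2260 + 532
2260 = 4·532 + 132
532 = 4·132 + 4
132 = 33·4 + 0
gcd(17004544, 56954700) = 4.
Working backward:
4 = 532 − 4·132
4 = −4·2260 + 17·532
4 = 17·23132 − 174·2260
4 = −174·187316 + 1409·23132
4 = 1409·210448 − 1583·187316
4 = −1583·818660 + 6158·210448
4 = 6158·5122408 − 38531·818660
4 = −38531·5941068 + 44689·5122408
4 = 44689·17004544 − 127909·5941068
4 = −127909·56954700 + 428416·17004544
So 4 = (-127909)·56954700 + (428416)·17004544.

4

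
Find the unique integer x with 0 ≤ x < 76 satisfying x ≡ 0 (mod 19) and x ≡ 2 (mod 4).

38

Write x = 0 + 19·k. Then 19·k ≡ 2 − 0 ≡ 2 (mod 4).
Need 19⁻¹ mod 4. Extended Euclid on (4, 3):
4 = 1*3 + 1
3 = 3*1 + 0
Back-substitute:
1 = 4 − 3
19⁻¹ ≡ 3 (mod 4), so k ≡ 3·2 ≡ 2 (mod 4).
x = 0 + 19·2 = 38.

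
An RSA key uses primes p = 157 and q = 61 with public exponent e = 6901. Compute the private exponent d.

φ(n) = (p−1)(q−1) = 156·60 = 9360.
Need d with 6901·d ≡ 1 (mod 9360). Apply the extended Euclidean algorithm:
9360 = 1·6901 + 2459
6901 = 2·2459 + 1983
2459 = 1·1983 + 476
1983 = 4·476 + 79
476 = 6·79 + 2
79 = 39·2 + 1
2 = 2·1 + 0
Back-substitute:
1 = 79 − 39·2
1 = −39·476 + 235·79
1 = 235·1983 − 979·476
1 = −979·2459 + 1214·1983
1 = 1214·6901 − 3407·2459
1 = −3407·9360 + 4621·6901
So 6901·4621 ≡ 1 (mod 9360), hence d = 4621.

4621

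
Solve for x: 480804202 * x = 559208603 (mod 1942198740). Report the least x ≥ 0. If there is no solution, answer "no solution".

no solution

gcd(480804202, 1942198740):
1942198740 = 4×480804202 + 18981932
480804202 = 25×18981932 + 6255902
18981932 = 3×6255902 + 214226
6255902 = 29×214226 + 43348
214226 = 4×43348 + 40834
43348 = 1×40834 + 2514
40834 = 16×2514 + 610
2514 = 4×610 + 74
610 = 8×74 + 18
74 = 4×18 + 2
18 = 9×2 + 0
gcd = 2, but 2 ∤ 559208603, so the congruence has no solution.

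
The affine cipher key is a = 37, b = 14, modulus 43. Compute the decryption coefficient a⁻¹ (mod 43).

Extended Euclidean algorithm:
43 = 1·37 + 6
37 = 6·6 + 1
6 = 6·1 + 0
Since gcd(37, 43) = 1, back-substitute to write 1 as a combination:
1 = 37 − 6·6
1 = −6·43 + 7·37
So 37·7 ≡ 1 (mod 43).

7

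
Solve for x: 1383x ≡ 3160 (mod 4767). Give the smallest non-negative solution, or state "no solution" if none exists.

no solution

gcd(1383, 4767):
4767 = 3*1383 + 618
1383 = 2*618 + 147
618 = 4*147 + 30
147 = 4*30 + 27
30 = 1*27 + 3
27 = 9*3 + 0
gcd = 3, but 3 ∤ 3160, so the congruence has no solution.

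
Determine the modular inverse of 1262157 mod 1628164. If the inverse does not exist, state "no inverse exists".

Run Euclid on (1628164, 1262157):
1628164 = 1·1262157 + 366007
1262157 = 3·366007 + 164136
366007 = 2·164136 + 37735
164136 = 4·37735 + 13196
37735 = 2·13196 + 11343
13196 = 1·11343 + 1853
11343 = 6·1853 + 225
1853 = 8·225 + 53
225 = 4·53 + 13
53 = 4·13 + 1
13 = 13·1 + 0
Since gcd(1262157, 1628164) = 1, back-substitute to write 1 as a combination:
1 = 53 − 4·13
1 = −4·225 + 17·53
1 = 17·1853 − 140·225
1 = −140·11343 + 857·1853
1 = 857·13196 − 997·11343
1 = −997·37735 + 2851·13196
1 = 2851·164136 − 12401·37735
1 = −12401·366007 + 27653·164136
1 = 27653·1262157 − 95360·366007
1 = −95360·1628164 + 123013·1262157
So 1262157·123013 ≡ 1 (mod 1628164).

123013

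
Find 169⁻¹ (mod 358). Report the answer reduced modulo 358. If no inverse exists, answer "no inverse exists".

gcd(358, 169) by repeated division:
358 = 2×169 + 20
169 = 8×20 + 9
20 = 2×9 + 2
9 = 4×2 + 1
2 = 2×1 + 0
Since gcd(169, 358) = 1, back-substitute to write 1 as a combination:
1 = 9 − 4·2
1 = −4·20 + 9·9
1 = 9·169 − 76·20
1 = −76·358 + 161·169
So 169·161 ≡ 1 (mod 358).

161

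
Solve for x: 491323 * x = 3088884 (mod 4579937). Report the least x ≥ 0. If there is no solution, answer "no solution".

First find gcd(491323, 4579937):
4579937 = 9*491323 + 158030
491323 = 3*158030 + 17233
158030 = 9*17233 + 2933
17233 = 5*2933 + 2568
2933 = 1*2568 + 365
2568 = 7*365 + 13
365 = 28*13 + 1
13 = 13*1 + 0
gcd = 1, so a unique solution mod 4579937 exists.
Back-substitute for the Bézout coefficients:
1 = 365 − 28·13
1 = −28·2568 + 197·365
1 = 197·2933 − 225·2568
1 = −225·17233 + 1322·2933
1 = 1322·158030 − 12123·17233
1 = −12123·491323 + 37691·158030
1 = 37691·4579937 − 351342·491323
So 491323·(-351342) ≡ 1 (mod 4579937), giving 491323⁻¹ ≡ 4228595.
x ≡ 491323⁻¹·3088884 ≡ 4228595·3088884 ≡ 2609255 (mod 4579937).

2609255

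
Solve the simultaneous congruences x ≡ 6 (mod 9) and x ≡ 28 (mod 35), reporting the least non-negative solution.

Write x = 6 + 9·k. Then 9·k ≡ 28 − 6 ≡ 22 (mod 35).
Need 9⁻¹ mod 35. Extended Euclid on (35, 9):
35 = 3·9 + 8
9 = 1·8 + 1
8 = 8·1 + 0
Back-substitute:
1 = 9 − 8
1 = −35 + 4·9
9⁻¹ ≡ 4 (mod 35), so k ≡ 4·22 ≡ 18 (mod 35).
x = 6 + 9·18 = 168.

168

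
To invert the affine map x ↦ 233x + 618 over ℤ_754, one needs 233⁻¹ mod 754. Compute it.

233

gcd(754, 233) by repeated division:
754 = 3×233 + 55
233 = 4×55 + 13
55 = 4×13 + 3
13 = 4×3 + 1
3 = 3×1 + 0
gcd = 1, so the inverse exists. Back-substitute:
1 = 13 − 4·3
1 = −4·55 + 17·13
1 = 17·233 − 72·55
1 = −72·754 + 233·233
So 233·233 ≡ 1 (mod 754).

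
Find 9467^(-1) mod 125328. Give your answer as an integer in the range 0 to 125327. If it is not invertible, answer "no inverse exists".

gcd(125328, 9467) by repeated division:
125328 = 13×9467 + 2257
9467 = 4×2257 + 439
2257 = 5×439 + 62
439 = 7×62 + 5
62 = 12×5 + 2
5 = 2×2 + 1
2 = 2×1 + 0
gcd = 1, so the inverse exists. Back-substitute:
1 = 5 − 2·2
1 = −2·62 + 25·5
1 = 25·439 − 177·62
1 = −177·2257 + 910·439
1 = 910·9467 − 3817·2257
1 = −3817·125328 + 50531·9467
So 9467·50531 ≡ 1 (mod 125328).

50531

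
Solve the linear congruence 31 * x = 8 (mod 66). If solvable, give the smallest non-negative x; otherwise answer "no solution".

First find gcd(31, 66):
66 = 2×31 + 4
31 = 7×4 + 3
4 = 1×3 + 1
3 = 3×1 + 0
gcd = 1, so a unique solution mod 66 exists.
Back-substitute for the Bézout coefficients:
1 = 4 − 3
1 = −31 + 8·4
1 = 8·66 − 17·31
So 31·(-17) ≡ 1 (mod 66), giving 31⁻¹ ≡ 49.
x ≡ 31⁻¹·8 ≡ 49·8 ≡ 62 (mod 66).

62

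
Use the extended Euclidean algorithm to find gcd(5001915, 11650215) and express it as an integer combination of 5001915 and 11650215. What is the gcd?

15

Euclidean algorithm:
11650215 = 2*5001915 + 1646385
5001915 = 3*1646385 + 62760
1646385 = 26*62760 + 14625
62760 = 4*14625 + 4260
14625 = 3*4260 + 1845
4260 = 2*1845 + 570
1845 = 3*570 + 135
570 = 4*135 + 30
135 = 4*30 + 15
30 = 2*15 + 0
gcd(5001915, 11650215) = 15.
Express as a combination:
15 = 135 − 4·30
15 = −4·570 + 17·135
15 = 17·1845 − 55·570
15 = −55·4260 + 127·1845
15 = 127·14625 − 436·4260
15 = −436·62760 + 1871·14625
15 = 1871·1646385 − 49082·62760
15 = −49082·5001915 + 149117·1646385
15 = 149117·11650215 − 347316·5001915
So 15 = (149117)·11650215 + (-347316)·5001915.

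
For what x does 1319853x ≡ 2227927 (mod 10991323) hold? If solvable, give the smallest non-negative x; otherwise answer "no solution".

First find gcd(1319853, 10991323):
10991323 = 8×1319853 + 432499
1319853 = 3×432499 + 22356
432499 = 19×22356 + 7735
22356 = 2×7735 + 6886
7735 = 1×6886 + 849
6886 = 8×849 + 94
849 = 9×94 + 3
94 = 31×3 + 1
3 = 3×1 + 0
gcd = 1, so a unique solution mod 10991323 exists.
Back-substitute for the Bézout coefficients:
1 = 94 − 31·3
1 = −31·849 + 280·94
1 = 280·6886 − 2271·849
1 = −2271·7735 + 2551·6886
1 = 2551·22356 − 7373·7735
1 = −7373·432499 + 142638·22356
1 = 142638·1319853 − 435287·432499
1 = −435287·10991323 + 3624934·1319853
So 1319853·(3624934) ≡ 1 (mod 10991323), giving 1319853⁻¹ ≡ 3624934.
x ≡ 1319853⁻¹·2227927 ≡ 3624934·2227927 ≡ 4922431 (mod 10991323).

4922431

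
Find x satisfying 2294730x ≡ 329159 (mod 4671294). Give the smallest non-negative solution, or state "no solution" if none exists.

no solution

gcd(2294730, 4671294):
4671294 = 2×2294730 + 81834
2294730 = 28×81834 + 3378
81834 = 24×3378 + 762
3378 = 4×762 + 330
762 = 2×330 + 102
330 = 3×102 + 24
102 = 4×24 + 6
24 = 4×6 + 0
gcd = 6, but 6 ∤ 329159, so the congruence has no solution.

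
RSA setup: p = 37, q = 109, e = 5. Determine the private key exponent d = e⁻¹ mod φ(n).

φ(n) = (p−1)(q−1) = 36·108 = 3888.
Need d with 5·d ≡ 1 (mod 3888). Apply the extended Euclidean algorithm:
3888 = 777·5 + 3
5 = 1·3 + 2
3 = 1·2 + 1
2 = 2·1 + 0
Back-substitute:
1 = 3 − 2
1 = −5 + 2·3
1 = 2·3888 − 1555·5
So 5·(-1555) ≡ 1 (mod 3888), hence d ≡ -1555 ≡ 2333 (mod 3888).

2333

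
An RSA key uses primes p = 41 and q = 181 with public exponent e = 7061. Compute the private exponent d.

φ(n) = (p−1)(q−1) = 40·180 = 7200.
Need d with 7061·d ≡ 1 (mod 7200). Apply the extended Euclidean algorithm:
7200 = 1*7061 + 139
7061 = 50*139 + 111
139 = 1*111 + 28
111 = 3*28 + 27
28 = 1*27 + 1
27 = 27*1 + 0
Back-substitute:
1 = 28 − 27
1 = −111 + 4·28
1 = 4·139 − 5·111
1 = −5·7061 + 254·139
1 = 254·7200 − 259·7061
So 7061·(-259) ≡ 1 (mod 7200), hence d ≡ -259 ≡ 6941 (mod 7200).

6941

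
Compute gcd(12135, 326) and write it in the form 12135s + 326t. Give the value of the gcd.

1

Euclidean algorithm:
12135 = 37*326 + 73
326 = 4*73 + 34
73 = 2*34 + 5
34 = 6*5 + 4
5 = 1*4 + 1
4 = 4*1 + 0
gcd(12135, 326) = 1.
Express as a combination:
1 = 5 − 4
1 = −34 + 7·5
1 = 7·73 − 15·34
1 = −15·326 + 67·73
1 = 67·12135 − 2494·326
So 1 = (67)·12135 + (-2494)·326.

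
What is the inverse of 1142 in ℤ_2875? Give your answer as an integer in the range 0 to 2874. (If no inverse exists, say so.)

2228

gcd(2875, 1142) by repeated division:
2875 = 2·1142 + 591
1142 = 1·591 + 551
591 = 1·551 + 40
551 = 13·40 + 31
40 = 1·31 + 9
31 = 3·9 + 4
9 = 2·4 + 1
4 = 4·1 + 0
The gcd is 1. Working backward:
1 = 9 − 2·4
1 = −2·31 + 7·9
1 = 7·40 − 9·31
1 = −9·551 + 124·40
1 = 124·591 − 133·551
1 = −133·1142 + 257·591
1 = 257·2875 − 647·1142
So 1142·(-647) ≡ 1 (mod 2875), and -647 ≡ 2228 (mod 2875).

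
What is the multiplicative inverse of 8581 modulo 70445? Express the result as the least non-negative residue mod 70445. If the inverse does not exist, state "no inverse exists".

Apply the Euclidean algorithm to 70445 and 8581:
70445 = 8·8581 + 1797
8581 = 4·1797 + 1393
1797 = 1·1393 + 404
1393 = 3·404 + 181
404 = 2·181 + 42
181 = 4·42 + 13
42 = 3·13 + 3
13 = 4·3 + 1
3 = 3·1 + 0
The gcd is 1. Working backward:
1 = 13 − 4·3
1 = −4·42 + 13·13
1 = 13·181 − 56·42
1 = −56·404 + 125·181
1 = 125·1393 − 431·404
1 = −431·1797 + 556·1393
1 = 556·8581 − 2655·1797
1 = −2655·70445 + 21796·8581
So 8581·21796 ≡ 1 (mod 70445).

21796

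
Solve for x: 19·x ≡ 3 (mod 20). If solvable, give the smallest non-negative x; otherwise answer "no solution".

17

First find gcd(19, 20):
20 = 1·19 + 1
19 = 19·1 + 0
gcd = 1, so a unique solution mod 20 exists.
Back-substitute for the Bézout coefficients:
1 = 20 − 19
So 19·(-1) ≡ 1 (mod 20), giving 19⁻¹ ≡ 19.
x ≡ 19⁻¹·3 ≡ 19·3 ≡ 17 (mod 20).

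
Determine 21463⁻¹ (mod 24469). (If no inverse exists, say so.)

15344

Apply the Euclidean algorithm to 24469 and 21463:
24469 = 1×21463 + 3006
21463 = 7×3006 + 421
3006 = 7×421 + 59
421 = 7×59 + 8
59 = 7×8 + 3
8 = 2×3 + 2
3 = 1×2 + 1
2 = 2×1 + 0
The gcd is 1. Working backward:
1 = 3 − 2
1 = −8 + 3·3
1 = 3·59 − 22·8
1 = −22·421 + 157·59
1 = 157·3006 − 1121·421
1 = −1121·21463 + 8004·3006
1 = 8004·24469 − 9125·21463
Thus 21463·(-9125) ≡ 1 (mod 24469); reducing, -9125 mod 24469 = 15344.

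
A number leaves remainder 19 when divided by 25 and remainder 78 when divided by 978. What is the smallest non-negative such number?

21594

Write x = 19 + 25·k. Then 25·k ≡ 78 − 19 ≡ 59 (mod 978).
Need 25⁻¹ mod 978. Extended Euclid on (978, 25):
978 = 39·25 + 3
25 = 8·3 + 1
3 = 3·1 + 0
Back-substitute:
1 = 25 − 8·3
1 = −8·978 + 313·25
25⁻¹ ≡ 313 (mod 978), so k ≡ 313·59 ≡ 863 (mod 978).
x = 19 + 25·863 = 21594.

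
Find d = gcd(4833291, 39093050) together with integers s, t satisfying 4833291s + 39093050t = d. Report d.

1

Euclidean algorithm:
39093050 = 8*4833291 + 426722
4833291 = 11*426722 + 139349
426722 = 3*139349 + 8675
139349 = 16*8675 + 549
8675 = 15*549 + 440
549 = 1*440 + 109
440 = 4*109 + 4
109 = 27*4 + 1
4 = 4*1 + 0
gcd(4833291, 39093050) = 1.
Working backward:
1 = 109 − 27·4
1 = −27·440 + 109·109
1 = 109·549 − 136·440
1 = −136·8675 + 2149·549
1 = 2149·139349 − 34520·8675
1 = −34520·426722 + 105709·139349
1 = 105709·4833291 − 1197319·426722
1 = −1197319·39093050 + 9684261·4833291
So 1 = (-1197319)·39093050 + (9684261)·4833291.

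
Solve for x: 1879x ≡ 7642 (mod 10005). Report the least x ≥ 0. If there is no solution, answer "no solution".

4333

First find gcd(1879, 10005):
10005 = 5*1879 + 610
1879 = 3*610 + 49
610 = 12*49 + 22
49 = 2*22 + 5
22 = 4*5 + 2
5 = 2*2 + 1
2 = 2*1 + 0
gcd = 1, so a unique solution mod 10005 exists.
Back-substitute for the Bézout coefficients:
1 = 5 − 2·2
1 = −2·22 + 9·5
1 = 9·49 − 20·22
1 = −20·610 + 249·49
1 = 249·1879 − 767·610
1 = −767·10005 + 4084·1879
So 1879·(4084) ≡ 1 (mod 10005), giving 1879⁻¹ ≡ 4084.
x ≡ 1879⁻¹·7642 ≡ 4084·7642 ≡ 4333 (mod 10005).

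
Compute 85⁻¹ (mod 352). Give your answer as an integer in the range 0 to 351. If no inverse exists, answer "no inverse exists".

Extended Euclidean algorithm:
352 = 4*85 + 12
85 = 7*12 + 1
12 = 12*1 + 0
gcd = 1, so the inverse exists. Back-substitute:
1 = 85 − 7·12
1 = −7·352 + 29·85
So 85·29 ≡ 1 (mod 352).

29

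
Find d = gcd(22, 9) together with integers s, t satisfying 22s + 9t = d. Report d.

Euclidean algorithm:
22 = 2×9 + 4
9 = 2×4 + 1
4 = 4×1 + 0
gcd(22, 9) = 1.
Express as a combination:
1 = 9 − 2·4
1 = −2·22 + 5·9
So 1 = (-2)·22 + (5)·9.

1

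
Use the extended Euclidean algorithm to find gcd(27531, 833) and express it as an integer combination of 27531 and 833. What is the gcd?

Euclidean algorithm:
27531 = 33*833 + 42
833 = 19*42 + 35
42 = 1*35 + 7
35 = 5*7 + 0
gcd(27531, 833) = 7.
Express as a combination:
7 = 42 − 35
7 = −833 + 20·42
7 = 20·27531 − 661·833
So 7 = (20)·27531 + (-661)·833.

7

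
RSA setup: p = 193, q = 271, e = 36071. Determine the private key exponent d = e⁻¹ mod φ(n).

20951

φ(n) = (p−1)(q−1) = 192·270 = 51840.
Need d with 36071·d ≡ 1 (mod 51840). Apply the extended Euclidean algorithm:
51840 = 1×36071 + 15769
36071 = 2×15769 + 4533
15769 = 3×4533 + 2170
4533 = 2×2170 + 193
2170 = 11×193 + 47
193 = 4×47 + 5
47 = 9×5 + 2
5 = 2×2 + 1
2 = 2×1 + 0
Back-substitute:
1 = 5 − 2·2
1 = −2·47 + 19·5
1 = 19·193 − 78·47
1 = −78·2170 + 877·193
1 = 877·4533 − 1832·2170
1 = −1832·15769 + 6373·4533
1 = 6373·36071 − 14578·15769
1 = −14578·51840 + 20951·36071
So 36071·20951 ≡ 1 (mod 51840), hence d = 20951.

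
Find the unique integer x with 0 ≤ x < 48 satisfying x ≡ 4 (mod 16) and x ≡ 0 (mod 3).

36

Write x = 4 + 16·k. Then 16·k ≡ 0 − 4 ≡ 2 (mod 3).
Need 16⁻¹ mod 3. Extended Euclid on (3, 1):
3 = 3·1 + 0
16⁻¹ ≡ 1 (mod 3), so k ≡ 1·2 ≡ 2 (mod 3).
x = 4 + 16·2 = 36.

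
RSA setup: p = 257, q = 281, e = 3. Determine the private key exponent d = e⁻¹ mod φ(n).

47787

φ(n) = (p−1)(q−1) = 256·280 = 71680.
Need d with 3·d ≡ 1 (mod 71680). Apply the extended Euclidean algorithm:
71680 = 23893·3 + 1
3 = 3·1 + 0
Back-substitute:
1 = 71680 − 23893·3
So 3·(-23893) ≡ 1 (mod 71680), hence d ≡ -23893 ≡ 47787 (mod 71680).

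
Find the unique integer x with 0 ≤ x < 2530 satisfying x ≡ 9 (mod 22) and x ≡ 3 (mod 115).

1153

Write x = 9 + 22·k. Then 22·k ≡ 3 − 9 ≡ 109 (mod 115).
Need 22⁻¹ mod 115. Extended Euclid on (115, 22):
115 = 5·22 + 5
22 = 4·5 + 2
5 = 2·2 + 1
2 = 2·1 + 0
Back-substitute:
1 = 5 − 2·2
1 = −2·22 + 9·5
1 = 9·115 − 47·22
22⁻¹ ≡ 68 (mod 115), so k ≡ 68·109 ≡ 52 (mod 115).
x = 9 + 22·52 = 1153.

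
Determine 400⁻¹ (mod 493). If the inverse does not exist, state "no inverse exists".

Extended Euclidean algorithm:
493 = 1×400 + 93
400 = 4×93 + 28
93 = 3×28 + 9
28 = 3×9 + 1
9 = 9×1 + 0
Since gcd(400, 493) = 1, back-substitute to write 1 as a combination:
1 = 28 − 3·9
1 = −3·93 + 10·28
1 = 10·400 − 43·93
1 = −43·493 + 53·400
So 400·53 ≡ 1 (mod 493).

53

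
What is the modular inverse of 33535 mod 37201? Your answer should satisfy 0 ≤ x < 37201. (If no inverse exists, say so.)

31975

Extended Euclidean algorithm:
37201 = 1·33535 + 3666
33535 = 9·3666 + 541
3666 = 6·541 + 420
541 = 1·420 + 121
420 = 3·121 + 57
121 = 2·57 + 7
57 = 8·7 + 1
7 = 7·1 + 0
Since gcd(33535, 37201) = 1, back-substitute to write 1 as a combination:
1 = 57 − 8·7
1 = −8·121 + 17·57
1 = 17·420 − 59·121
1 = −59·541 + 76·420
1 = 76·3666 − 515·541
1 = −515·33535 + 4711·3666
1 = 4711·37201 − 5226·33535
Hence 33535⁻¹ ≡ -5226 ≡ 31975 (mod 37201).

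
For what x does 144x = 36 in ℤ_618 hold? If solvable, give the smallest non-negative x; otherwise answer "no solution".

First find gcd(144, 618):
618 = 4*144 + 42
144 = 3*42 + 18
42 = 2*18 + 6
18 = 3*6 + 0
gcd = 6 and 6 | 36, so solutions exist. Divide through by 6: 24x ≡ 6 (mod 103).
Now find 24⁻¹ mod 103:
103 = 4×24 + 7
24 = 3×7 + 3
7 = 2×3 + 1
3 = 3×1 + 0
Back-substitute:
1 = 7 − 2·3
1 = −2·24 + 7·7
1 = 7·103 − 30·24
So 24·(-30) ≡ 1 (mod 103), i.e. 24⁻¹ ≡ 73.
Then x ≡ 73·6 ≡ 26 (mod 103); the smallest non-negative solution is x = 26.

26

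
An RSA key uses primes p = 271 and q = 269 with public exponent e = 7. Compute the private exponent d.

φ(n) = (p−1)(q−1) = 270·268 = 72360.
Need d with 7·d ≡ 1 (mod 72360). Apply the extended Euclidean algorithm:
72360 = 10337*7 + 1
7 = 7*1 + 0
Back-substitute:
1 = 72360 − 10337·7
So 7·(-10337) ≡ 1 (mod 72360), hence d ≡ -10337 ≡ 62023 (mod 72360).

62023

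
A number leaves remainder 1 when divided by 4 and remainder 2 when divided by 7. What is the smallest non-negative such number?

9

Write x = 1 + 4·k. Then 4·k ≡ 2 − 1 ≡ 1 (mod 7).
Need 4⁻¹ mod 7. Extended Euclid on (7, 4):
7 = 1·4 + 3
4 = 1·3 + 1
3 = 3·1 + 0
Back-substitute:
1 = 4 − 3
1 = −7 + 2·4
4⁻¹ ≡ 2 (mod 7), so k ≡ 2·1 ≡ 2 (mod 7).
x = 1 + 4·2 = 9.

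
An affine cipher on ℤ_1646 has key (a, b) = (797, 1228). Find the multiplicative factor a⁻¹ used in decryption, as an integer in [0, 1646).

gcd(1646, 797) by repeated division:
1646 = 2×797 + 52
797 = 15×52 + 17
52 = 3×17 + 1
17 = 17×1 + 0
Since gcd(797, 1646) = 1, back-substitute to write 1 as a combination:
1 = 52 − 3·17
1 = −3·797 + 46·52
1 = 46·1646 − 95·797
Hence 797⁻¹ ≡ -95 ≡ 1551 (mod 1646).

1551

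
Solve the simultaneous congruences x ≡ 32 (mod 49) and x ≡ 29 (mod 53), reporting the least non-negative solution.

Write x = 32 + 49·k. Then 49·k ≡ 29 − 32 ≡ 50 (mod 53).
Need 49⁻¹ mod 53. Extended Euclid on (53, 49):
53 = 1×49 + 4
49 = 12×4 + 1
4 = 4×1 + 0
Back-substitute:
1 = 49 − 12·4
1 = −12·53 + 13·49
49⁻¹ ≡ 13 (mod 53), so k ≡ 13·50 ≡ 14 (mod 53).
x = 32 + 49·14 = 718.

718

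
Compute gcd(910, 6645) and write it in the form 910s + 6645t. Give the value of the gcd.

Euclidean algorithm:
6645 = 7*910 + 275
910 = 3*275 + 85
275 = 3*85 + 20
85 = 4*20 + 5
20 = 4*5 + 0
gcd(910, 6645) = 5.
Working backward:
5 = 85 − 4·20
5 = −4·275 + 13·85
5 = 13·910 − 43·275
5 = −43·6645 + 314·910
So 5 = (-43)·6645 + (314)·910.

5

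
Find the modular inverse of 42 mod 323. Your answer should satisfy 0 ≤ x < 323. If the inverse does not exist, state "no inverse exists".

100

Run Euclid on (323, 42):
323 = 7·42 + 29
42 = 1·29 + 13
29 = 2·13 + 3
13 = 4·3 + 1
3 = 3·1 + 0
gcd = 1, so the inverse exists. Back-substitute:
1 = 13 − 4·3
1 = −4·29 + 9·13
1 = 9·42 − 13·29
1 = −13·323 + 100·42
So 42·100 ≡ 1 (mod 323).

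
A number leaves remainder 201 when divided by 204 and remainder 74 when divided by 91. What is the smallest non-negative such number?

9993

Write x = 201 + 204·k. Then 204·k ≡ 74 − 201 ≡ 55 (mod 91).
Need 204⁻¹ mod 91. Extended Euclid on (91, 22):
91 = 4·22 + 3
22 = 7·3 + 1
3 = 3·1 + 0
Back-substitute:
1 = 22 − 7·3
1 = −7·91 + 29·22
204⁻¹ ≡ 29 (mod 91), so k ≡ 29·55 ≡ 48 (mod 91).
x = 201 + 204·48 = 9993.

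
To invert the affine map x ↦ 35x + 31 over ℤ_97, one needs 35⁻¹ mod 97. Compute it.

61

Run Euclid on (97, 35):
97 = 2·35 + 27
35 = 1·27 + 8
27 = 3·8 + 3
8 = 2·3 + 2
3 = 1·2 + 1
2 = 2·1 + 0
The gcd is 1. Working backward:
1 = 3 − 2
1 = −8 + 3·3
1 = 3·27 − 10·8
1 = −10·35 + 13·27
1 = 13·97 − 36·35
So 35·(-36) ≡ 1 (mod 97), and -36 ≡ 61 (mod 97).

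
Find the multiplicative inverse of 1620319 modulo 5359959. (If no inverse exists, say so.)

4080094

Apply the Euclidean algorithm to 5359959 and 1620319:
5359959 = 3*1620319 + 499002
1620319 = 3*499002 + 123313
499002 = 4*123313 + 5750
123313 = 21*5750 + 2563
5750 = 2*2563 + 624
2563 = 4*624 + 67
624 = 9*67 + 21
67 = 3*21 + 4
21 = 5*4 + 1
4 = 4*1 + 0
gcd = 1, so the inverse exists. Back-substitute:
1 = 21 − 5·4
1 = −5·67 + 16·21
1 = 16·624 − 149·67
1 = −149·2563 + 612·624
1 = 612·5750 − 1373·2563
1 = −1373·123313 + 29445·5750
1 = 29445·499002 − 119153·123313
1 = −119153·1620319 + 386904·499002
1 = 386904·5359959 − 1279865·1620319
So 1620319·(-1279865) ≡ 1 (mod 5359959), and -1279865 ≡ 4080094 (mod 5359959).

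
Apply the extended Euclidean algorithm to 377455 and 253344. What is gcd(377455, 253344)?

13

Repeated division:
377455 = 1*253344 + 124111
253344 = 2*124111 + 5122
124111 = 24*5122 + 1183
5122 = 4*1183 + 390
1183 = 3*390 + 13
390 = 30*13 + 0
gcd(377455, 253344) = 13.
Express as a combination:
13 = 1183 − 3·390
13 = −3·5122 + 13·1183
13 = 13·124111 − 315·5122
13 = −315·253344 + 643·124111
13 = 643·377455 − 958·253344
So 13 = (643)·377455 + (-958)·253344.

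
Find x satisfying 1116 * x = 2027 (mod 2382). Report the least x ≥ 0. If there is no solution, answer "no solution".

gcd(1116, 2382):
2382 = 2*1116 + 150
1116 = 7*150 + 66
150 = 2*66 + 18
66 = 3*18 + 12
18 = 1*12 + 6
12 = 2*6 + 0
gcd = 6, but 6 ∤ 2027, so the congruence has no solution.

no solution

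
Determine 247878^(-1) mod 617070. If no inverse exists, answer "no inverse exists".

Euclidean algorithm on 617070, 247878:
617070 = 2×247878 + 121314
247878 = 2×121314 + 5250
121314 = 23×5250 + 564
5250 = 9×564 + 174
564 = 3×174 + 42
174 = 4×42 + 6
42 = 7×6 + 0
Since gcd = 6 > 1, 247878 is not a unit mod 617070.

no inverse exists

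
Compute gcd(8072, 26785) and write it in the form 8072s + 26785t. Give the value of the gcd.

Repeated division:
26785 = 3×8072 + 2569
8072 = 3×2569 + 365
2569 = 7×365 + 14
365 = 26×14 + 1
14 = 14×1 + 0
gcd(8072, 26785) = 1.
Express as a combination:
1 = 365 − 26·14
1 = −26·2569 + 183·365
1 = 183·8072 − 575·2569
1 = −575·26785 + 1908·8072
So 1 = (-575)·26785 + (1908)·8072.

1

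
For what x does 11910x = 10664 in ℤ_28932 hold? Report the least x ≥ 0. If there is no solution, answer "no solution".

gcd(11910, 28932):
28932 = 2·11910 + 5112
11910 = 2·5112 + 1686
5112 = 3·1686 + 54
1686 = 31·54 + 12
54 = 4·12 + 6
12 = 2·6 + 0
gcd = 6, but 6 ∤ 10664, so the congruence has no solution.

no solution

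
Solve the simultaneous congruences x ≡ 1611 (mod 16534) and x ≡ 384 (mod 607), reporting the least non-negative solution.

8582757

Write x = 1611 + 16534·k. Then 16534·k ≡ 384 − 1611 ≡ 594 (mod 607).
Need 16534⁻¹ mod 607. Extended Euclid on (607, 145):
607 = 4*145 + 27
145 = 5*27 + 10
27 = 2*10 + 7
10 = 1*7 + 3
7 = 2*3 + 1
3 = 3*1 + 0
Back-substitute:
1 = 7 − 2·3
1 = −2·10 + 3·7
1 = 3·27 − 8·10
1 = −8·145 + 43·27
1 = 43·607 − 180·145
16534⁻¹ ≡ 427 (mod 607), so k ≡ 427·594 ≡ 519 (mod 607).
x = 1611 + 16534·519 = 8582757.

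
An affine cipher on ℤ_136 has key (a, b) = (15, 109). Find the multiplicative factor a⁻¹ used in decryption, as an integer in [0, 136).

127

Run Euclid on (136, 15):
136 = 9*15 + 1
15 = 15*1 + 0
The gcd is 1. Working backward:
1 = 136 − 9·15
Hence 15⁻¹ ≡ -9 ≡ 127 (mod 136).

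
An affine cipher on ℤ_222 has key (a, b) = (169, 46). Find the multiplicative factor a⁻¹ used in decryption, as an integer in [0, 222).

67

gcd(222, 169) by repeated division:
222 = 1×169 + 53
169 = 3×53 + 10
53 = 5×10 + 3
10 = 3×3 + 1
3 = 3×1 + 0
Since gcd(169, 222) = 1, back-substitute to write 1 as a combination:
1 = 10 − 3·3
1 = −3·53 + 16·10
1 = 16·169 − 51·53
1 = −51·222 + 67·169
So 169·67 ≡ 1 (mod 222).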